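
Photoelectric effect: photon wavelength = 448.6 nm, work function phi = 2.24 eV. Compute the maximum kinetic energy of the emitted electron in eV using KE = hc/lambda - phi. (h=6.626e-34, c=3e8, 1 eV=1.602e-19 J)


E_photon = hc / lambda
= (6.626e-34)(3e8) / (448.6e-9)
= 4.4311e-19 J
= 2.766 eV
KE = E_photon - phi
= 2.766 - 2.24
= 0.526 eV

0.526


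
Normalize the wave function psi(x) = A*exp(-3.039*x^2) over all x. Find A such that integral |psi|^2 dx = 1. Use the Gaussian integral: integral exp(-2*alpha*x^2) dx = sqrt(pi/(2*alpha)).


integral |psi|^2 dx = A^2 * sqrt(pi/(2*alpha)) = 1
A^2 = sqrt(2*alpha/pi)
= sqrt(2 * 3.039 / pi)
= 1.39093
A = sqrt(1.39093)
= 1.1794

1.1794


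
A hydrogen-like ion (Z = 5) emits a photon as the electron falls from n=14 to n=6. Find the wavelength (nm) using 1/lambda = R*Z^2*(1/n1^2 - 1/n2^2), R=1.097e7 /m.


1/lambda = R * Z^2 * (1/n1^2 - 1/n2^2)
= 1.097e7 * 5^2 * (1/6^2 - 1/14^2)
= 1.097e7 * 25 * (0.027778 - 0.005102)
= 6.2188e+06 /m
lambda = 1 / 6.2188e+06
= 160.8022 nm

160.8022


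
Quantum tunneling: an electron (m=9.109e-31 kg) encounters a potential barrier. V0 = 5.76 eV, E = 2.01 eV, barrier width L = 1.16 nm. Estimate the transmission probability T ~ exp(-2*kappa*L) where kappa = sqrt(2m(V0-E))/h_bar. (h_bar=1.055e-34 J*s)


V0 - E = 3.75 eV = 6.0075e-19 J
kappa = sqrt(2 * m * (V0-E)) / h_bar
= sqrt(2 * 9.109e-31 * 6.0075e-19) / 1.055e-34
= 9.9162e+09 /m
2*kappa*L = 2 * 9.9162e+09 * 1.16e-9
= 23.0056
T = exp(-23.0056) = 1.020501e-10

1.020501e-10


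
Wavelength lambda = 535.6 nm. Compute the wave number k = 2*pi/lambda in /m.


k = 2 * pi / lambda
= 6.2832 / (535.6e-9)
= 6.2832 / 5.3560e-07
= 1.1731e+07 /m

1.1731e+07


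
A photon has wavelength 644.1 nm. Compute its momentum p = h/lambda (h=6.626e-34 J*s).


p = h / lambda
= 6.626e-34 / (644.1e-9)
= 6.626e-34 / 6.4410e-07
= 1.0287e-27 kg*m/s

1.0287e-27


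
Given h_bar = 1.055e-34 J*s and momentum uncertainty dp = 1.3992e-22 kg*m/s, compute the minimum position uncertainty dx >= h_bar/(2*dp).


dx = h_bar / (2 * dp)
= 1.055e-34 / (2 * 1.3992e-22)
= 1.055e-34 / 2.7984e-22
= 3.7700e-13 m

3.7700e-13


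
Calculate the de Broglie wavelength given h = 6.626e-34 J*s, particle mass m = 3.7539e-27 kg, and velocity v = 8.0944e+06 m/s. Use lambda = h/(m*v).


lambda = h / (m * v)
= 6.626e-34 / (3.7539e-27 * 8.0944e+06)
= 6.626e-34 / 3.0386e-20
= 2.1806e-14 m

2.1806e-14


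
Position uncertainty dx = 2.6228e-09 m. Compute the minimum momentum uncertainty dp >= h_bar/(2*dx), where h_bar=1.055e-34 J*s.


dp = h_bar / (2 * dx)
= 1.055e-34 / (2 * 2.6228e-09)
= 1.055e-34 / 5.2456e-09
= 2.0112e-26 kg*m/s

2.0112e-26


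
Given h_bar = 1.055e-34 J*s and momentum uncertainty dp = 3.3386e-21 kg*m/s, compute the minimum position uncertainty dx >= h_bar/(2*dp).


dx = h_bar / (2 * dp)
= 1.055e-34 / (2 * 3.3386e-21)
= 1.055e-34 / 6.6772e-21
= 1.5800e-14 m

1.5800e-14


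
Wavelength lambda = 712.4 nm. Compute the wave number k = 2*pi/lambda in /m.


k = 2 * pi / lambda
= 6.2832 / (712.4e-9)
= 6.2832 / 7.1240e-07
= 8.8197e+06 /m

8.8197e+06


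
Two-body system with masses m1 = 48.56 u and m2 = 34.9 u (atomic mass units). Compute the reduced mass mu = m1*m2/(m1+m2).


mu = m1 * m2 / (m1 + m2)
= 48.56 * 34.9 / (48.56 + 34.9)
= 1694.744 / 83.46
= 20.3061 u

20.3061


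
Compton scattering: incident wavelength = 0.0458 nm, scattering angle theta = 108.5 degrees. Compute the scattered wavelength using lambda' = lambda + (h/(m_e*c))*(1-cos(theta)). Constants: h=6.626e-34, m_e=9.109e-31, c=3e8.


Compton wavelength: h/(m_e*c) = 2.4247e-12 m
d_lambda = 2.4247e-12 * (1 - cos(108.5 deg))
= 2.4247e-12 * 1.317305
= 3.1941e-12 m = 0.003194 nm
lambda' = 0.0458 + 0.003194
= 0.048994 nm

0.048994


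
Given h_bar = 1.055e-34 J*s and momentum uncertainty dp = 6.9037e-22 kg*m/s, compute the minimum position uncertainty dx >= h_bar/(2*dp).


dx = h_bar / (2 * dp)
= 1.055e-34 / (2 * 6.9037e-22)
= 1.055e-34 / 1.3807e-21
= 7.6408e-14 m

7.6408e-14


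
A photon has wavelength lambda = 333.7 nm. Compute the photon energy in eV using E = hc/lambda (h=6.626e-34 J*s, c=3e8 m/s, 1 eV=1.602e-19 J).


E = hc / lambda
= (6.626e-34)(3e8) / (333.7e-9)
= 1.9878e-25 / 3.3370e-07
= 5.9568e-19 J
Converting to eV: 5.9568e-19 / 1.602e-19
= 3.7184 eV

3.7184


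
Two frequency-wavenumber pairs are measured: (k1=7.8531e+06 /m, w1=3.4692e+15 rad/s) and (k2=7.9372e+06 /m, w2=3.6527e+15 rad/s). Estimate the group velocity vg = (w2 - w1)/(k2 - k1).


vg = (w2 - w1) / (k2 - k1)
= (3.6527e+15 - 3.4692e+15) / (7.9372e+06 - 7.8531e+06)
= 1.8350e+14 / 8.4100e+04
= 2.1819e+09 m/s

2.1819e+09


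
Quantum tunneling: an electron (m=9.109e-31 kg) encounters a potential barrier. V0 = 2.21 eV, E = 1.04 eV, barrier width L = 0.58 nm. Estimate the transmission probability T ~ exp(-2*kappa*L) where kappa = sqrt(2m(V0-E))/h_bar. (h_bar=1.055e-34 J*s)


V0 - E = 1.17 eV = 1.8743e-19 J
kappa = sqrt(2 * m * (V0-E)) / h_bar
= sqrt(2 * 9.109e-31 * 1.8743e-19) / 1.055e-34
= 5.5389e+09 /m
2*kappa*L = 2 * 5.5389e+09 * 0.58e-9
= 6.4251
T = exp(-6.4251) = 1.620367e-03

1.620367e-03


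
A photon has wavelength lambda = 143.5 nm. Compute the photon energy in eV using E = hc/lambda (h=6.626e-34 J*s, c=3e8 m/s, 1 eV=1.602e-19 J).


E = hc / lambda
= (6.626e-34)(3e8) / (143.5e-9)
= 1.9878e-25 / 1.4350e-07
= 1.3852e-18 J
Converting to eV: 1.3852e-18 / 1.602e-19
= 8.6469 eV

8.6469


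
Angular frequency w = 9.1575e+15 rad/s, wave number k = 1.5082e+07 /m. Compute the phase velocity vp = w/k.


vp = w / k
= 9.1575e+15 / 1.5082e+07
= 6.0718e+08 m/s

6.0718e+08


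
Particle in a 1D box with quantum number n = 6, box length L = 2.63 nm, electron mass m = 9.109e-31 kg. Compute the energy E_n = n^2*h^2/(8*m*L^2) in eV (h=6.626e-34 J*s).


E = n^2 * h^2 / (8 * m * L^2)
= 6^2 * (6.626e-34)^2 / (8 * 9.109e-31 * (2.63e-9)^2)
= 36 * 4.3904e-67 / (8 * 9.109e-31 * 6.9169e-18)
= 3.1357e-19 J
= 1.9574 eV

1.9574


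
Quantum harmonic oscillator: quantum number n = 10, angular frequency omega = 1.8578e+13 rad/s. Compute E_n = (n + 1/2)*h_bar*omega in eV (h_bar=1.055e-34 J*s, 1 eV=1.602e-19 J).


E = (n + 1/2) * h_bar * omega
= (10 + 0.5) * 1.055e-34 * 1.8578e+13
= 10.5 * 1.9600e-21
= 2.0580e-20 J
= 0.1285 eV

0.1285


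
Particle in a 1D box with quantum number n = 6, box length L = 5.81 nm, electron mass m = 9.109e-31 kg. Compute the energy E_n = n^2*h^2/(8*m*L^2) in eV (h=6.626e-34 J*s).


E = n^2 * h^2 / (8 * m * L^2)
= 6^2 * (6.626e-34)^2 / (8 * 9.109e-31 * (5.81e-9)^2)
= 36 * 4.3904e-67 / (8 * 9.109e-31 * 3.3756e-17)
= 6.4253e-20 J
= 0.4011 eV

0.4011


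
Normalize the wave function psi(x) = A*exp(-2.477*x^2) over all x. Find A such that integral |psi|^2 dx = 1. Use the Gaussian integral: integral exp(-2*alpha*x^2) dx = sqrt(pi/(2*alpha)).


integral |psi|^2 dx = A^2 * sqrt(pi/(2*alpha)) = 1
A^2 = sqrt(2*alpha/pi)
= sqrt(2 * 2.477 / pi)
= 1.25575
A = sqrt(1.25575)
= 1.1206

1.1206


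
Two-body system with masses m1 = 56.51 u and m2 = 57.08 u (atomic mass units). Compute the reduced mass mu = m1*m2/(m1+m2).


mu = m1 * m2 / (m1 + m2)
= 56.51 * 57.08 / (56.51 + 57.08)
= 3225.5908 / 113.59
= 28.3968 u

28.3968


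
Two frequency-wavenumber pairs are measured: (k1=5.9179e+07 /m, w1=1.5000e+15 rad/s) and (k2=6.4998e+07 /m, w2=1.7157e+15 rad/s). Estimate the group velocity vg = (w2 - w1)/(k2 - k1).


vg = (w2 - w1) / (k2 - k1)
= (1.7157e+15 - 1.5000e+15) / (6.4998e+07 - 5.9179e+07)
= 2.1570e+14 / 5.8190e+06
= 3.7068e+07 m/s

3.7068e+07


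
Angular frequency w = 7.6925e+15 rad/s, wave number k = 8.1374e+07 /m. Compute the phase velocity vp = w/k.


vp = w / k
= 7.6925e+15 / 8.1374e+07
= 9.4533e+07 m/s

9.4533e+07


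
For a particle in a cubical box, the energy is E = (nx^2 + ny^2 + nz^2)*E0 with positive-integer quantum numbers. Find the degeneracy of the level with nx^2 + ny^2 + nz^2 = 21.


Enumerate all (nx, ny, nz) with nx^2 + ny^2 + nz^2 = 21:
(1,2,4)
(1,4,2)
(2,1,4)
(2,4,1)
(4,1,2)
(4,2,1)
Total degeneracy = 6

6


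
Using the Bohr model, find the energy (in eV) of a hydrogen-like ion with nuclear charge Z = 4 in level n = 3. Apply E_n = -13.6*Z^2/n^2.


E_n = -13.6 * Z^2 / n^2
= -13.6 * 4^2 / 3^2
= -13.6 * 16 / 9
= -24.1778 eV

-24.1778


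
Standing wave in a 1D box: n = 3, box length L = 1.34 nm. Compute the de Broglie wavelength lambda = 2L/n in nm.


lambda = 2L / n
= 2 * 1.34 / 3
= 2.68 / 3
= 0.8933 nm

0.8933


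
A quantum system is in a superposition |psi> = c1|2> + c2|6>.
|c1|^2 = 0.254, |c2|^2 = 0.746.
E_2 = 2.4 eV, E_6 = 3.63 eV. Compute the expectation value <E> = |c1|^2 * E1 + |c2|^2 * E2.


<E> = |c1|^2 * E1 + |c2|^2 * E2
= 0.254 * 2.4 + 0.746 * 3.63
= 0.6096 + 2.708
= 3.3176 eV

3.3176


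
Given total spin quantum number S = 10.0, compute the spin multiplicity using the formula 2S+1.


Spin multiplicity = 2S + 1
= 2 * 10.0 + 1
= 20.0 + 1
= 21

21


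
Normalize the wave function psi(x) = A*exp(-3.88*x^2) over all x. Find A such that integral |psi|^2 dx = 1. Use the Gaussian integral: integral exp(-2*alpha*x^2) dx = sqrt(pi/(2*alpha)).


integral |psi|^2 dx = A^2 * sqrt(pi/(2*alpha)) = 1
A^2 = sqrt(2*alpha/pi)
= sqrt(2 * 3.88 / pi)
= 1.57165
A = sqrt(1.57165)
= 1.2537

1.2537


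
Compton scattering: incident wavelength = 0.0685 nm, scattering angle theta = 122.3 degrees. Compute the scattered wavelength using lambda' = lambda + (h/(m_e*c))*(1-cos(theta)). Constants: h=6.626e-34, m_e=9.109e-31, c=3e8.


Compton wavelength: h/(m_e*c) = 2.4247e-12 m
d_lambda = 2.4247e-12 * (1 - cos(122.3 deg))
= 2.4247e-12 * 1.534352
= 3.7204e-12 m = 0.00372 nm
lambda' = 0.0685 + 0.00372
= 0.07222 nm

0.07222


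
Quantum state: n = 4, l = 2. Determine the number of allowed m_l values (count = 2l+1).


m_l ranges from -l to +l in integer steps
So m_l goes from -2 to +2
Count = 2l + 1 = 2*2 + 1
= 5

5


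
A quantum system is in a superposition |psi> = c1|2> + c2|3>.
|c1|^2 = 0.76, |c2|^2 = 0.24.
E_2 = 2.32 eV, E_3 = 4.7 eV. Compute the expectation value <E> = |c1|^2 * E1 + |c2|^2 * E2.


<E> = |c1|^2 * E1 + |c2|^2 * E2
= 0.76 * 2.32 + 0.24 * 4.7
= 1.7632 + 1.128
= 2.8912 eV

2.8912


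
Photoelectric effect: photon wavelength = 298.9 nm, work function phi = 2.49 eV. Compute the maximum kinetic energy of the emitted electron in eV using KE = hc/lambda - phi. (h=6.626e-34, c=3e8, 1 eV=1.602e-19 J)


E_photon = hc / lambda
= (6.626e-34)(3e8) / (298.9e-9)
= 6.6504e-19 J
= 4.1513 eV
KE = E_photon - phi
= 4.1513 - 2.49
= 1.6613 eV

1.6613


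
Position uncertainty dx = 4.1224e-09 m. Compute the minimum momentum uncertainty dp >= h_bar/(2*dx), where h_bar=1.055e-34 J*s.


dp = h_bar / (2 * dx)
= 1.055e-34 / (2 * 4.1224e-09)
= 1.055e-34 / 8.2448e-09
= 1.2796e-26 kg*m/s

1.2796e-26


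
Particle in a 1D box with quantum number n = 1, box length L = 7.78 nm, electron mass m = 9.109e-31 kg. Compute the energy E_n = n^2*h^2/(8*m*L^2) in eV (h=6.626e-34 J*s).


E = n^2 * h^2 / (8 * m * L^2)
= 1^2 * (6.626e-34)^2 / (8 * 9.109e-31 * (7.78e-9)^2)
= 1 * 4.3904e-67 / (8 * 9.109e-31 * 6.0528e-17)
= 9.9537e-22 J
= 0.0062 eV

0.0062


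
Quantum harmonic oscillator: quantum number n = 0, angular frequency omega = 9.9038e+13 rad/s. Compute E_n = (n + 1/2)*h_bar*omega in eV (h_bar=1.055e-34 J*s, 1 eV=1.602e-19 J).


E = (n + 1/2) * h_bar * omega
= (0 + 0.5) * 1.055e-34 * 9.9038e+13
= 0.5 * 1.0449e-20
= 5.2243e-21 J
= 0.0326 eV

0.0326


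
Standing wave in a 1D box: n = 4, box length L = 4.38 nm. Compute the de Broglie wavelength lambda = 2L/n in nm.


lambda = 2L / n
= 2 * 4.38 / 4
= 8.76 / 4
= 2.19 nm

2.19


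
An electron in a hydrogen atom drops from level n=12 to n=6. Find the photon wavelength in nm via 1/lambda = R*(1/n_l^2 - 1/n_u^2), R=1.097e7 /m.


1/lambda = R * (1/n_l^2 - 1/n_u^2)
= 1.097e7 * (1/6^2 - 1/12^2)
= 1.097e7 * (0.027778 - 0.006944)
= 1.097e7 * 0.020833
= 2.2854e+05 /m
lambda = 1 / 2.2854e+05 = 4375.5697 nm

4375.5697


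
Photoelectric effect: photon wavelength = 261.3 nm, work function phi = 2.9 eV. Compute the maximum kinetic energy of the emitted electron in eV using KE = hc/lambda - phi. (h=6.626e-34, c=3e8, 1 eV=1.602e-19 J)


E_photon = hc / lambda
= (6.626e-34)(3e8) / (261.3e-9)
= 7.6073e-19 J
= 4.7487 eV
KE = E_photon - phi
= 4.7487 - 2.9
= 1.8487 eV

1.8487


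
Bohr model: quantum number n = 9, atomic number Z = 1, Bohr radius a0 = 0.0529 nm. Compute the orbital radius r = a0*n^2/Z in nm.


r = a0 * n^2 / Z
= 0.0529 * 9^2 / 1
= 0.0529 * 81 / 1
= 4.2849 nm

4.2849


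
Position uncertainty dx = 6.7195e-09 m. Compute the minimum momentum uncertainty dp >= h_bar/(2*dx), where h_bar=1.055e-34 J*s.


dp = h_bar / (2 * dx)
= 1.055e-34 / (2 * 6.7195e-09)
= 1.055e-34 / 1.3439e-08
= 7.8503e-27 kg*m/s

7.8503e-27


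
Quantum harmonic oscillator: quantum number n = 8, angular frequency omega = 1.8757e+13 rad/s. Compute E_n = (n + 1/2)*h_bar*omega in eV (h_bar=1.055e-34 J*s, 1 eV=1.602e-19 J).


E = (n + 1/2) * h_bar * omega
= (8 + 0.5) * 1.055e-34 * 1.8757e+13
= 8.5 * 1.9789e-21
= 1.6820e-20 J
= 0.105 eV

0.105


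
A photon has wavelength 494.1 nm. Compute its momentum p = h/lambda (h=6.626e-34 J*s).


p = h / lambda
= 6.626e-34 / (494.1e-9)
= 6.626e-34 / 4.9410e-07
= 1.3410e-27 kg*m/s

1.3410e-27


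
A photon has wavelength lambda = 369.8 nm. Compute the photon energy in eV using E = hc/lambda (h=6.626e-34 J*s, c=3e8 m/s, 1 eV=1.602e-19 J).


E = hc / lambda
= (6.626e-34)(3e8) / (369.8e-9)
= 1.9878e-25 / 3.6980e-07
= 5.3753e-19 J
Converting to eV: 5.3753e-19 / 1.602e-19
= 3.3554 eV

3.3554


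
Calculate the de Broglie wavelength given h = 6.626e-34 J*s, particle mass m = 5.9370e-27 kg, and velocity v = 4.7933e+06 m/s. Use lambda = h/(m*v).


lambda = h / (m * v)
= 6.626e-34 / (5.9370e-27 * 4.7933e+06)
= 6.626e-34 / 2.8458e-20
= 2.3284e-14 m

2.3284e-14


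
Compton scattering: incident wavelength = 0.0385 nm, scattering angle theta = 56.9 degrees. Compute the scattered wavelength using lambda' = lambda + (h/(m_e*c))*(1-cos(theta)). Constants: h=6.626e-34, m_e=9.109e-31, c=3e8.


Compton wavelength: h/(m_e*c) = 2.4247e-12 m
d_lambda = 2.4247e-12 * (1 - cos(56.9 deg))
= 2.4247e-12 * 0.453898
= 1.1006e-12 m = 0.001101 nm
lambda' = 0.0385 + 0.001101
= 0.039601 nm

0.039601


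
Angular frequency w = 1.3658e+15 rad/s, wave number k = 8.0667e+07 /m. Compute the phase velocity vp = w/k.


vp = w / k
= 1.3658e+15 / 8.0667e+07
= 1.6931e+07 m/s

1.6931e+07


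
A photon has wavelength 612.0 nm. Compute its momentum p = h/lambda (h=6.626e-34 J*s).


p = h / lambda
= 6.626e-34 / (612.0e-9)
= 6.626e-34 / 6.1200e-07
= 1.0827e-27 kg*m/s

1.0827e-27


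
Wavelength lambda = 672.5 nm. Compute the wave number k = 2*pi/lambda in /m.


k = 2 * pi / lambda
= 6.2832 / (672.5e-9)
= 6.2832 / 6.7250e-07
= 9.3430e+06 /m

9.3430e+06


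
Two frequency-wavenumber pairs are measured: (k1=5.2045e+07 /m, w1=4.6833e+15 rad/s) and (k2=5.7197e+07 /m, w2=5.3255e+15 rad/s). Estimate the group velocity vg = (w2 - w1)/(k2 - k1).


vg = (w2 - w1) / (k2 - k1)
= (5.3255e+15 - 4.6833e+15) / (5.7197e+07 - 5.2045e+07)
= 6.4220e+14 / 5.1520e+06
= 1.2465e+08 m/s

1.2465e+08


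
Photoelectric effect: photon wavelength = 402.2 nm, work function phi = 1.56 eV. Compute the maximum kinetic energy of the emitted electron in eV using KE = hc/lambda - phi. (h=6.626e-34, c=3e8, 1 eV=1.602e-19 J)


E_photon = hc / lambda
= (6.626e-34)(3e8) / (402.2e-9)
= 4.9423e-19 J
= 3.0851 eV
KE = E_photon - phi
= 3.0851 - 1.56
= 1.5251 eV

1.5251


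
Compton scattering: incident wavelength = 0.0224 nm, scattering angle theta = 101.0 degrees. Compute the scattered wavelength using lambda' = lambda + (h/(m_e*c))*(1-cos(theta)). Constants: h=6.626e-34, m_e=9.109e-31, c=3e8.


Compton wavelength: h/(m_e*c) = 2.4247e-12 m
d_lambda = 2.4247e-12 * (1 - cos(101.0 deg))
= 2.4247e-12 * 1.190809
= 2.8874e-12 m = 0.002887 nm
lambda' = 0.0224 + 0.002887
= 0.025287 nm

0.025287


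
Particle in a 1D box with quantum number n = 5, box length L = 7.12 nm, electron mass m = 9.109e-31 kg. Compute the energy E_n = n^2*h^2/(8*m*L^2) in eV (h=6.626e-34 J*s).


E = n^2 * h^2 / (8 * m * L^2)
= 5^2 * (6.626e-34)^2 / (8 * 9.109e-31 * (7.12e-9)^2)
= 25 * 4.3904e-67 / (8 * 9.109e-31 * 5.0694e-17)
= 2.9711e-20 J
= 0.1855 eV

0.1855


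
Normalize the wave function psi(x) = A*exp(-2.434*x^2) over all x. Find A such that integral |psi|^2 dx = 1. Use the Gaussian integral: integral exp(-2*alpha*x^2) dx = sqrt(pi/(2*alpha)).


integral |psi|^2 dx = A^2 * sqrt(pi/(2*alpha)) = 1
A^2 = sqrt(2*alpha/pi)
= sqrt(2 * 2.434 / pi)
= 1.244802
A = sqrt(1.244802)
= 1.1157

1.1157


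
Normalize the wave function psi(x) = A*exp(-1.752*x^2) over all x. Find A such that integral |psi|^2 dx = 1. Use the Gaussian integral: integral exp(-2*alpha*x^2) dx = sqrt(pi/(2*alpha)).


integral |psi|^2 dx = A^2 * sqrt(pi/(2*alpha)) = 1
A^2 = sqrt(2*alpha/pi)
= sqrt(2 * 1.752 / pi)
= 1.056105
A = sqrt(1.056105)
= 1.0277

1.0277


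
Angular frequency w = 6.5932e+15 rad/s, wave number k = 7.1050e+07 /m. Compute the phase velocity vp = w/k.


vp = w / k
= 6.5932e+15 / 7.1050e+07
= 9.2797e+07 m/s

9.2797e+07


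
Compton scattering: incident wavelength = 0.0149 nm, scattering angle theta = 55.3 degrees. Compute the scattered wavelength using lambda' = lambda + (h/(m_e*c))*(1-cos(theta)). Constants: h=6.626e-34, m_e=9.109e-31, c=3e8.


Compton wavelength: h/(m_e*c) = 2.4247e-12 m
d_lambda = 2.4247e-12 * (1 - cos(55.3 deg))
= 2.4247e-12 * 0.43072
= 1.0444e-12 m = 0.001044 nm
lambda' = 0.0149 + 0.001044
= 0.015944 nm

0.015944


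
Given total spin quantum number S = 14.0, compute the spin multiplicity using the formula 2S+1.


Spin multiplicity = 2S + 1
= 2 * 14.0 + 1
= 28.0 + 1
= 29

29


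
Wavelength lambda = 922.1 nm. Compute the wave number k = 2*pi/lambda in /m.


k = 2 * pi / lambda
= 6.2832 / (922.1e-9)
= 6.2832 / 9.2210e-07
= 6.8140e+06 /m

6.8140e+06


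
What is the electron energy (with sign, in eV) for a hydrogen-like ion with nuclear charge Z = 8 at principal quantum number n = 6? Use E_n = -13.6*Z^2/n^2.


E_n = -13.6 * Z^2 / n^2
= -13.6 * 8^2 / 6^2
= -13.6 * 64 / 36
= -24.1778 eV

-24.1778


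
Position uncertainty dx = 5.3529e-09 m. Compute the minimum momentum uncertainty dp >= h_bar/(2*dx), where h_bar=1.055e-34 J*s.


dp = h_bar / (2 * dx)
= 1.055e-34 / (2 * 5.3529e-09)
= 1.055e-34 / 1.0706e-08
= 9.8545e-27 kg*m/s

9.8545e-27


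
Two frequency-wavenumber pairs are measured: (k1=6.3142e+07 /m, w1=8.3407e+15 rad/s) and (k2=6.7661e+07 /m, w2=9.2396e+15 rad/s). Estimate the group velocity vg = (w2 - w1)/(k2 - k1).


vg = (w2 - w1) / (k2 - k1)
= (9.2396e+15 - 8.3407e+15) / (6.7661e+07 - 6.3142e+07)
= 8.9890e+14 / 4.5190e+06
= 1.9892e+08 m/s

1.9892e+08


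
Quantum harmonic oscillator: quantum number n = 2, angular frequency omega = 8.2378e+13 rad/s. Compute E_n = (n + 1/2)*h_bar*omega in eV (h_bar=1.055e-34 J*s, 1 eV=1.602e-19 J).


E = (n + 1/2) * h_bar * omega
= (2 + 0.5) * 1.055e-34 * 8.2378e+13
= 2.5 * 8.6909e-21
= 2.1727e-20 J
= 0.1356 eV

0.1356


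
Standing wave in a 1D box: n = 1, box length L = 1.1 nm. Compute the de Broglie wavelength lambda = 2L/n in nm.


lambda = 2L / n
= 2 * 1.1 / 1
= 2.2 / 1
= 2.2 nm

2.2


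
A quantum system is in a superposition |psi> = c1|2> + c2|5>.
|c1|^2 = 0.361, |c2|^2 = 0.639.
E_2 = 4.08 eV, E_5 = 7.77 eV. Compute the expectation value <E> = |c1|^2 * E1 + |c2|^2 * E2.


<E> = |c1|^2 * E1 + |c2|^2 * E2
= 0.361 * 4.08 + 0.639 * 7.77
= 1.4729 + 4.965
= 6.4379 eV

6.4379


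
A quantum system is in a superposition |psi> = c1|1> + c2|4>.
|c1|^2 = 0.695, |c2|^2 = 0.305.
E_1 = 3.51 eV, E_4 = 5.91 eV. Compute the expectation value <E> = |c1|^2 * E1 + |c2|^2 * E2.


<E> = |c1|^2 * E1 + |c2|^2 * E2
= 0.695 * 3.51 + 0.305 * 5.91
= 2.4394 + 1.8026
= 4.242 eV

4.242


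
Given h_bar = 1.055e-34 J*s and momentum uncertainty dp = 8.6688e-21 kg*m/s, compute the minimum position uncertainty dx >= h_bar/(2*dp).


dx = h_bar / (2 * dp)
= 1.055e-34 / (2 * 8.6688e-21)
= 1.055e-34 / 1.7338e-20
= 6.0850e-15 m

6.0850e-15


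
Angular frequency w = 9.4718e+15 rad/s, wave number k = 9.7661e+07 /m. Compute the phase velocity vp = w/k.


vp = w / k
= 9.4718e+15 / 9.7661e+07
= 9.6987e+07 m/s

9.6987e+07


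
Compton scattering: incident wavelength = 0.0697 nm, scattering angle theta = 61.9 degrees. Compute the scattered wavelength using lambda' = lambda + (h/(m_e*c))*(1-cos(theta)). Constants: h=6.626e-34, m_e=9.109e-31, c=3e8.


Compton wavelength: h/(m_e*c) = 2.4247e-12 m
d_lambda = 2.4247e-12 * (1 - cos(61.9 deg))
= 2.4247e-12 * 0.528988
= 1.2826e-12 m = 0.001283 nm
lambda' = 0.0697 + 0.001283
= 0.070983 nm

0.070983


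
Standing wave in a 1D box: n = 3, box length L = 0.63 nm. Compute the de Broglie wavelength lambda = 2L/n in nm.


lambda = 2L / n
= 2 * 0.63 / 3
= 1.26 / 3
= 0.42 nm

0.42


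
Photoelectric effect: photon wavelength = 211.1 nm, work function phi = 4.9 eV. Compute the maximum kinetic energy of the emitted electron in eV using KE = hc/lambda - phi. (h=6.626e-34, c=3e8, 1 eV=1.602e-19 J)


E_photon = hc / lambda
= (6.626e-34)(3e8) / (211.1e-9)
= 9.4164e-19 J
= 5.8779 eV
KE = E_photon - phi
= 5.8779 - 4.9
= 0.9779 eV

0.9779


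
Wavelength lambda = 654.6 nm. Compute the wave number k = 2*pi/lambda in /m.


k = 2 * pi / lambda
= 6.2832 / (654.6e-9)
= 6.2832 / 6.5460e-07
= 9.5985e+06 /m

9.5985e+06


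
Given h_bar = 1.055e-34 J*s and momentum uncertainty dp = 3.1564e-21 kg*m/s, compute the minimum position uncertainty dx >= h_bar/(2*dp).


dx = h_bar / (2 * dp)
= 1.055e-34 / (2 * 3.1564e-21)
= 1.055e-34 / 6.3128e-21
= 1.6712e-14 m

1.6712e-14


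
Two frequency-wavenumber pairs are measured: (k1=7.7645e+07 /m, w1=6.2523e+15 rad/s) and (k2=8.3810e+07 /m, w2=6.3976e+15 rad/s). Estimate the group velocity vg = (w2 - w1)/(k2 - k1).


vg = (w2 - w1) / (k2 - k1)
= (6.3976e+15 - 6.2523e+15) / (8.3810e+07 - 7.7645e+07)
= 1.4530e+14 / 6.1650e+06
= 2.3569e+07 m/s

2.3569e+07


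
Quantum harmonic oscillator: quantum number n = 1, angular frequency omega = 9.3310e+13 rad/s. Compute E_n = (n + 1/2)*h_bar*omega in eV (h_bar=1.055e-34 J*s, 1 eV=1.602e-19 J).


E = (n + 1/2) * h_bar * omega
= (1 + 0.5) * 1.055e-34 * 9.3310e+13
= 1.5 * 9.8442e-21
= 1.4766e-20 J
= 0.0922 eV

0.0922


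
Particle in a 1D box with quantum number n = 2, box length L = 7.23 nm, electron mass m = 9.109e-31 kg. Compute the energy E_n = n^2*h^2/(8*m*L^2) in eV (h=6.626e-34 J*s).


E = n^2 * h^2 / (8 * m * L^2)
= 2^2 * (6.626e-34)^2 / (8 * 9.109e-31 * (7.23e-9)^2)
= 4 * 4.3904e-67 / (8 * 9.109e-31 * 5.2273e-17)
= 4.6103e-21 J
= 0.0288 eV

0.0288


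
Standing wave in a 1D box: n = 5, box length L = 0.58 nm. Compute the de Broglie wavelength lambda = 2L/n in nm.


lambda = 2L / n
= 2 * 0.58 / 5
= 1.16 / 5
= 0.232 nm

0.232


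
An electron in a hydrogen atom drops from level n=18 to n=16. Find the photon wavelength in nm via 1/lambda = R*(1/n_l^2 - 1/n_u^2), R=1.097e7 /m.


1/lambda = R * (1/n_l^2 - 1/n_u^2)
= 1.097e7 * (1/16^2 - 1/18^2)
= 1.097e7 * (0.003906 - 0.003086)
= 1.097e7 * 0.00082
= 8.9935e+03 /m
lambda = 1 / 8.9935e+03 = 111190.9486 nm

111190.9486


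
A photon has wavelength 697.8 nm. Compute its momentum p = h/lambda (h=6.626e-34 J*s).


p = h / lambda
= 6.626e-34 / (697.8e-9)
= 6.626e-34 / 6.9780e-07
= 9.4956e-28 kg*m/s

9.4956e-28


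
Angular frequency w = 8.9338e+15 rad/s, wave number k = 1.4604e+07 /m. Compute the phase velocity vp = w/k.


vp = w / k
= 8.9338e+15 / 1.4604e+07
= 6.1174e+08 m/s

6.1174e+08


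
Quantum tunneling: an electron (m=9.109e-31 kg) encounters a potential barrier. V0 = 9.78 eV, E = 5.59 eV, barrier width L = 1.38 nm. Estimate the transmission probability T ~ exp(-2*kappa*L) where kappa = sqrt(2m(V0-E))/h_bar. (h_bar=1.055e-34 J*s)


V0 - E = 4.19 eV = 6.7124e-19 J
kappa = sqrt(2 * m * (V0-E)) / h_bar
= sqrt(2 * 9.109e-31 * 6.7124e-19) / 1.055e-34
= 1.0482e+10 /m
2*kappa*L = 2 * 1.0482e+10 * 1.38e-9
= 28.9298
T = exp(-28.9298) = 2.728683e-13

2.728683e-13


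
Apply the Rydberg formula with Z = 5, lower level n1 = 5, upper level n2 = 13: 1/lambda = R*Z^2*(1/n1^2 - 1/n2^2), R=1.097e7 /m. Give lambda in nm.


1/lambda = R * Z^2 * (1/n1^2 - 1/n2^2)
= 1.097e7 * 5^2 * (1/5^2 - 1/13^2)
= 1.097e7 * 25 * (0.04 - 0.005917)
= 9.3472e+06 /m
lambda = 1 / 9.3472e+06
= 106.9837 nm

106.9837


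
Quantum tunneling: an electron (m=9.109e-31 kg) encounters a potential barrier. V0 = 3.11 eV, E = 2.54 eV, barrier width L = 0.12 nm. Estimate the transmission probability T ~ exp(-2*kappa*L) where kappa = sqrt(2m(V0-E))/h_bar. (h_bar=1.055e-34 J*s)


V0 - E = 0.57 eV = 9.1314e-20 J
kappa = sqrt(2 * m * (V0-E)) / h_bar
= sqrt(2 * 9.109e-31 * 9.1314e-20) / 1.055e-34
= 3.8660e+09 /m
2*kappa*L = 2 * 3.8660e+09 * 0.12e-9
= 0.9279
T = exp(-0.9279) = 3.954029e-01

3.954029e-01


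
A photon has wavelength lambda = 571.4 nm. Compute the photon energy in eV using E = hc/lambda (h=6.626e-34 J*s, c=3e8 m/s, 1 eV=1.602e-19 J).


E = hc / lambda
= (6.626e-34)(3e8) / (571.4e-9)
= 1.9878e-25 / 5.7140e-07
= 3.4788e-19 J
Converting to eV: 3.4788e-19 / 1.602e-19
= 2.1716 eV

2.1716


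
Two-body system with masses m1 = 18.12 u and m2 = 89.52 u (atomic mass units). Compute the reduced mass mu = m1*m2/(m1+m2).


mu = m1 * m2 / (m1 + m2)
= 18.12 * 89.52 / (18.12 + 89.52)
= 1622.1024 / 107.64
= 15.0697 u

15.0697


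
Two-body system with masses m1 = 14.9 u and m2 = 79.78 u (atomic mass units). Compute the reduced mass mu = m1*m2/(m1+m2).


mu = m1 * m2 / (m1 + m2)
= 14.9 * 79.78 / (14.9 + 79.78)
= 1188.722 / 94.68
= 12.5552 u

12.5552


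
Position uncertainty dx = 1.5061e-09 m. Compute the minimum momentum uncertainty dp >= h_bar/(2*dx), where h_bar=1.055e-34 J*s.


dp = h_bar / (2 * dx)
= 1.055e-34 / (2 * 1.5061e-09)
= 1.055e-34 / 3.0122e-09
= 3.5024e-26 kg*m/s

3.5024e-26


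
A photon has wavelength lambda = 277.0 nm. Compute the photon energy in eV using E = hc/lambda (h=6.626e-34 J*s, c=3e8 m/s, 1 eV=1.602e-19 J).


E = hc / lambda
= (6.626e-34)(3e8) / (277.0e-9)
= 1.9878e-25 / 2.7700e-07
= 7.1762e-19 J
Converting to eV: 7.1762e-19 / 1.602e-19
= 4.4795 eV

4.4795


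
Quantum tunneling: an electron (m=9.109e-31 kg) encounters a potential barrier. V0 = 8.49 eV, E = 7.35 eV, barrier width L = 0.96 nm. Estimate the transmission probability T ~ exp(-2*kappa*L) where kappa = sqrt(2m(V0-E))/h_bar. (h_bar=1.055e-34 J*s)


V0 - E = 1.14 eV = 1.8263e-19 J
kappa = sqrt(2 * m * (V0-E)) / h_bar
= sqrt(2 * 9.109e-31 * 1.8263e-19) / 1.055e-34
= 5.4674e+09 /m
2*kappa*L = 2 * 5.4674e+09 * 0.96e-9
= 10.4974
T = exp(-10.4974) = 2.760743e-05

2.760743e-05


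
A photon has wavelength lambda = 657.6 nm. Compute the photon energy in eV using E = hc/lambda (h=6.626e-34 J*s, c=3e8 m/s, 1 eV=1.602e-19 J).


E = hc / lambda
= (6.626e-34)(3e8) / (657.6e-9)
= 1.9878e-25 / 6.5760e-07
= 3.0228e-19 J
Converting to eV: 3.0228e-19 / 1.602e-19
= 1.8869 eV

1.8869


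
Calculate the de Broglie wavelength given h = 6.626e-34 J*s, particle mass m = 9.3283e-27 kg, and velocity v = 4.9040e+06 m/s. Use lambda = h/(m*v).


lambda = h / (m * v)
= 6.626e-34 / (9.3283e-27 * 4.9040e+06)
= 6.626e-34 / 4.5746e-20
= 1.4484e-14 m

1.4484e-14


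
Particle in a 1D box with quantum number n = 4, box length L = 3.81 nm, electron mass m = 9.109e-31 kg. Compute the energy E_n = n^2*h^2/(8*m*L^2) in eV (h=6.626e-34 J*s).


E = n^2 * h^2 / (8 * m * L^2)
= 4^2 * (6.626e-34)^2 / (8 * 9.109e-31 * (3.81e-9)^2)
= 16 * 4.3904e-67 / (8 * 9.109e-31 * 1.4516e-17)
= 6.6407e-20 J
= 0.4145 eV

0.4145


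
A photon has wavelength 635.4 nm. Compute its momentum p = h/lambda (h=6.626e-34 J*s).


p = h / lambda
= 6.626e-34 / (635.4e-9)
= 6.626e-34 / 6.3540e-07
= 1.0428e-27 kg*m/s

1.0428e-27


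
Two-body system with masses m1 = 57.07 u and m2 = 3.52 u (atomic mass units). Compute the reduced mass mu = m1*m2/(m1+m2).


mu = m1 * m2 / (m1 + m2)
= 57.07 * 3.52 / (57.07 + 3.52)
= 200.8864 / 60.59
= 3.3155 u

3.3155


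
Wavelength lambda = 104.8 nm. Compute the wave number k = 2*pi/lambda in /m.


k = 2 * pi / lambda
= 6.2832 / (104.8e-9)
= 6.2832 / 1.0480e-07
= 5.9954e+07 /m

5.9954e+07


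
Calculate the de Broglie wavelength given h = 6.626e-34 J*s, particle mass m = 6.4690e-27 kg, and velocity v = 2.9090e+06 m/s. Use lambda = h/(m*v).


lambda = h / (m * v)
= 6.626e-34 / (6.4690e-27 * 2.9090e+06)
= 6.626e-34 / 1.8818e-20
= 3.5210e-14 m

3.5210e-14


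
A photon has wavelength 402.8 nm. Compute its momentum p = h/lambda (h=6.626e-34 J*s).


p = h / lambda
= 6.626e-34 / (402.8e-9)
= 6.626e-34 / 4.0280e-07
= 1.6450e-27 kg*m/s

1.6450e-27


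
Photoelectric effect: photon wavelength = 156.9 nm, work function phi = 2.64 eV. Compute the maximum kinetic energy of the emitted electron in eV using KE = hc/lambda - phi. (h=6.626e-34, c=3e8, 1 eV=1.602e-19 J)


E_photon = hc / lambda
= (6.626e-34)(3e8) / (156.9e-9)
= 1.2669e-18 J
= 7.9084 eV
KE = E_photon - phi
= 7.9084 - 2.64
= 5.2684 eV

5.2684


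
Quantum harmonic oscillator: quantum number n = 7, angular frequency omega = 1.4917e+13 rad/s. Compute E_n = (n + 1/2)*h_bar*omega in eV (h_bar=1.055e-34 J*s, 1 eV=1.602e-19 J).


E = (n + 1/2) * h_bar * omega
= (7 + 0.5) * 1.055e-34 * 1.4917e+13
= 7.5 * 1.5737e-21
= 1.1803e-20 J
= 0.0737 eV

0.0737


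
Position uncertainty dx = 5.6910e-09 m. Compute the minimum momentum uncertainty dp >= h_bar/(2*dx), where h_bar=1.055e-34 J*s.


dp = h_bar / (2 * dx)
= 1.055e-34 / (2 * 5.6910e-09)
= 1.055e-34 / 1.1382e-08
= 9.2690e-27 kg*m/s

9.2690e-27


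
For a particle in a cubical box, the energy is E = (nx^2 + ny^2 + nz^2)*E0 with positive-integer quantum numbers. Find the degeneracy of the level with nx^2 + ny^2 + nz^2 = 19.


Enumerate all (nx, ny, nz) with nx^2 + ny^2 + nz^2 = 19:
(1,3,3)
(3,1,3)
(3,3,1)
Total degeneracy = 3

3


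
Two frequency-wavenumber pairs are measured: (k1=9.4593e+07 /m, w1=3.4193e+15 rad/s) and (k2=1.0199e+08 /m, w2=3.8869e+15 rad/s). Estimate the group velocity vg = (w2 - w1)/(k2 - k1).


vg = (w2 - w1) / (k2 - k1)
= (3.8869e+15 - 3.4193e+15) / (1.0199e+08 - 9.4593e+07)
= 4.6760e+14 / 7.3970e+06
= 6.3215e+07 m/s

6.3215e+07


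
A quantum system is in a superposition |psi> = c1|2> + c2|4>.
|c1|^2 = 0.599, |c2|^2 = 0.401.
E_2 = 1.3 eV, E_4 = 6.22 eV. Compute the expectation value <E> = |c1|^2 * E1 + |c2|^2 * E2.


<E> = |c1|^2 * E1 + |c2|^2 * E2
= 0.599 * 1.3 + 0.401 * 6.22
= 0.7787 + 2.4942
= 3.2729 eV

3.2729


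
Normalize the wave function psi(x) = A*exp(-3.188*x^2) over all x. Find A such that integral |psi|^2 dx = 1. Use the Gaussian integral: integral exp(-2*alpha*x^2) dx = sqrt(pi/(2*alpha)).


integral |psi|^2 dx = A^2 * sqrt(pi/(2*alpha)) = 1
A^2 = sqrt(2*alpha/pi)
= sqrt(2 * 3.188 / pi)
= 1.424621
A = sqrt(1.424621)
= 1.1936

1.1936


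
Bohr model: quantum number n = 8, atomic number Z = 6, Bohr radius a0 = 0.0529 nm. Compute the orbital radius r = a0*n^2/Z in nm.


r = a0 * n^2 / Z
= 0.0529 * 8^2 / 6
= 0.0529 * 64 / 6
= 0.5643 nm

0.5643


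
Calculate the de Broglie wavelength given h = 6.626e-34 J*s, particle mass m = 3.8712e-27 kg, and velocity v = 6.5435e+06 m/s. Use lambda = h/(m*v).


lambda = h / (m * v)
= 6.626e-34 / (3.8712e-27 * 6.5435e+06)
= 6.626e-34 / 2.5331e-20
= 2.6157e-14 m

2.6157e-14


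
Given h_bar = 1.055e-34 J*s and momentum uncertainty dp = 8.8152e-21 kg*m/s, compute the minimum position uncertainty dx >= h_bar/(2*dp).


dx = h_bar / (2 * dp)
= 1.055e-34 / (2 * 8.8152e-21)
= 1.055e-34 / 1.7630e-20
= 5.9840e-15 m

5.9840e-15


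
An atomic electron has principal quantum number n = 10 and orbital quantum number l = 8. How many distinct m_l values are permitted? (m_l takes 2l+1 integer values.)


m_l ranges from -l to +l in integer steps
So m_l goes from -8 to +8
Count = 2l + 1 = 2*8 + 1
= 17

17


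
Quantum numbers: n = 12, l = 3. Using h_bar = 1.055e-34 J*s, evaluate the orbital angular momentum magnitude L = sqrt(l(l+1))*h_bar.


L = sqrt(l*(l+1)) * h_bar
= sqrt(3 * 4) * 1.055e-34
= sqrt(12) * 1.055e-34
= 3.4641 * 1.055e-34
= 3.6546e-34 J*s

3.6546e-34


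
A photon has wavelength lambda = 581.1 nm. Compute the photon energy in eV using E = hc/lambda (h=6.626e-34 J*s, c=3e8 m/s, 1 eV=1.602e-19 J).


E = hc / lambda
= (6.626e-34)(3e8) / (581.1e-9)
= 1.9878e-25 / 5.8110e-07
= 3.4208e-19 J
Converting to eV: 3.4208e-19 / 1.602e-19
= 2.1353 eV

2.1353


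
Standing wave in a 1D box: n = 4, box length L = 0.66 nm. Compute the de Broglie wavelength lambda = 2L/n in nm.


lambda = 2L / n
= 2 * 0.66 / 4
= 1.32 / 4
= 0.33 nm

0.33


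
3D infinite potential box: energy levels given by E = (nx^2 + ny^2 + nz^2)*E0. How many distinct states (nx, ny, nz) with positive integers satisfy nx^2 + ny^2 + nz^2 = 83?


Enumerate all (nx, ny, nz) with nx^2 + ny^2 + nz^2 = 83:
(1,1,9)
(1,9,1)
(3,5,7)
(3,7,5)
(5,3,7)
(5,7,3)
(7,3,5)
(7,5,3)
(9,1,1)
Total degeneracy = 9

9


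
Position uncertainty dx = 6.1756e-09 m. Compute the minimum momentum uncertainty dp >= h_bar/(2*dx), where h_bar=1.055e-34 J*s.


dp = h_bar / (2 * dx)
= 1.055e-34 / (2 * 6.1756e-09)
= 1.055e-34 / 1.2351e-08
= 8.5417e-27 kg*m/s

8.5417e-27


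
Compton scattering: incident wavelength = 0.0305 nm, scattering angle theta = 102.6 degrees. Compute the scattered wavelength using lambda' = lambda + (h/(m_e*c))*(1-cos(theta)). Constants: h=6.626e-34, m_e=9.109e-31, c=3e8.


Compton wavelength: h/(m_e*c) = 2.4247e-12 m
d_lambda = 2.4247e-12 * (1 - cos(102.6 deg))
= 2.4247e-12 * 1.218143
= 2.9536e-12 m = 0.002954 nm
lambda' = 0.0305 + 0.002954
= 0.033454 nm

0.033454


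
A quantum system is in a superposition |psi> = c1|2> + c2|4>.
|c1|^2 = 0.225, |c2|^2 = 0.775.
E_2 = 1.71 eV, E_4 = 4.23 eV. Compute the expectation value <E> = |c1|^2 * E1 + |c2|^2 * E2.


<E> = |c1|^2 * E1 + |c2|^2 * E2
= 0.225 * 1.71 + 0.775 * 4.23
= 0.3847 + 3.2783
= 3.663 eV

3.663


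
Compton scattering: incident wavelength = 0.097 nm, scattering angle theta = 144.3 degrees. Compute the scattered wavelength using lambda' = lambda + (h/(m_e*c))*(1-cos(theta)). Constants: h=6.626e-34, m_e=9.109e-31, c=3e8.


Compton wavelength: h/(m_e*c) = 2.4247e-12 m
d_lambda = 2.4247e-12 * (1 - cos(144.3 deg))
= 2.4247e-12 * 1.812084
= 4.3938e-12 m = 0.004394 nm
lambda' = 0.097 + 0.004394
= 0.101394 nm

0.101394


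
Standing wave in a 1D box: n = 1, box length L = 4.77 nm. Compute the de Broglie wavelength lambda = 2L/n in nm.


lambda = 2L / n
= 2 * 4.77 / 1
= 9.54 / 1
= 9.54 nm

9.54


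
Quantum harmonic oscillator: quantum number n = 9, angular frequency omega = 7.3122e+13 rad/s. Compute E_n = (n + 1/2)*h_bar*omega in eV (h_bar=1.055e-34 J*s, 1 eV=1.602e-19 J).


E = (n + 1/2) * h_bar * omega
= (9 + 0.5) * 1.055e-34 * 7.3122e+13
= 9.5 * 7.7144e-21
= 7.3287e-20 J
= 0.4575 eV

0.4575


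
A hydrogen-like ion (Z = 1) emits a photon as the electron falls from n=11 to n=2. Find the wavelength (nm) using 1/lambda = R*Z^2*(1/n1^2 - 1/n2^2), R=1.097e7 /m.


1/lambda = R * Z^2 * (1/n1^2 - 1/n2^2)
= 1.097e7 * 1^2 * (1/2^2 - 1/11^2)
= 1.097e7 * 1 * (0.25 - 0.008264)
= 2.6518e+06 /m
lambda = 1 / 2.6518e+06
= 377.0968 nm

377.0968


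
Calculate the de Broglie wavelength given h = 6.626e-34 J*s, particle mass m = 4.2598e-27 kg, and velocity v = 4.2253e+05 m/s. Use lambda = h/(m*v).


lambda = h / (m * v)
= 6.626e-34 / (4.2598e-27 * 4.2253e+05)
= 6.626e-34 / 1.7999e-21
= 3.6813e-13 m

3.6813e-13


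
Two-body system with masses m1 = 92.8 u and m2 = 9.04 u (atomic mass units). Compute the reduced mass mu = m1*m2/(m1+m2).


mu = m1 * m2 / (m1 + m2)
= 92.8 * 9.04 / (92.8 + 9.04)
= 838.912 / 101.84
= 8.2375 u

8.2375


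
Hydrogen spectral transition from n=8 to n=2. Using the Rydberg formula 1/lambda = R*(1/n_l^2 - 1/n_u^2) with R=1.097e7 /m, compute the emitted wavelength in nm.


1/lambda = R * (1/n_l^2 - 1/n_u^2)
= 1.097e7 * (1/2^2 - 1/8^2)
= 1.097e7 * (0.25 - 0.015625)
= 1.097e7 * 0.234375
= 2.5711e+06 /m
lambda = 1 / 2.5711e+06 = 388.9395 nm

388.9395


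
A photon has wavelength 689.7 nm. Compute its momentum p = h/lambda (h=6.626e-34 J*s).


p = h / lambda
= 6.626e-34 / (689.7e-9)
= 6.626e-34 / 6.8970e-07
= 9.6071e-28 kg*m/s

9.6071e-28


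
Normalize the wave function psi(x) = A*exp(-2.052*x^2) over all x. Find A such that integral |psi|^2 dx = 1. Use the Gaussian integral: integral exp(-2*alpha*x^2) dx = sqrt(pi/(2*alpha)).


integral |psi|^2 dx = A^2 * sqrt(pi/(2*alpha)) = 1
A^2 = sqrt(2*alpha/pi)
= sqrt(2 * 2.052 / pi)
= 1.142954
A = sqrt(1.142954)
= 1.0691

1.0691


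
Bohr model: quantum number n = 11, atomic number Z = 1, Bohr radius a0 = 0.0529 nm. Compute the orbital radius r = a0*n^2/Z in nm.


r = a0 * n^2 / Z
= 0.0529 * 11^2 / 1
= 0.0529 * 121 / 1
= 6.4009 nm

6.4009


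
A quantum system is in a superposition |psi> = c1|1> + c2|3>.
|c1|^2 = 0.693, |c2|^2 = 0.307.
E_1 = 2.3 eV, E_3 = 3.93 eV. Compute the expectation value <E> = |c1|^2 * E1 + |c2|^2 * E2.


<E> = |c1|^2 * E1 + |c2|^2 * E2
= 0.693 * 2.3 + 0.307 * 3.93
= 1.5939 + 1.2065
= 2.8004 eV

2.8004


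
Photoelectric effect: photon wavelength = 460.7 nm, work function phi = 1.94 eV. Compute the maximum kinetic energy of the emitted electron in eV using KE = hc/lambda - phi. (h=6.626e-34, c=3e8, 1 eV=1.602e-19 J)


E_photon = hc / lambda
= (6.626e-34)(3e8) / (460.7e-9)
= 4.3147e-19 J
= 2.6933 eV
KE = E_photon - phi
= 2.6933 - 1.94
= 0.7533 eV

0.7533


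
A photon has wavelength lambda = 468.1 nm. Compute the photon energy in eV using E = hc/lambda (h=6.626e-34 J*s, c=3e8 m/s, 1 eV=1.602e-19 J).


E = hc / lambda
= (6.626e-34)(3e8) / (468.1e-9)
= 1.9878e-25 / 4.6810e-07
= 4.2465e-19 J
Converting to eV: 4.2465e-19 / 1.602e-19
= 2.6508 eV

2.6508


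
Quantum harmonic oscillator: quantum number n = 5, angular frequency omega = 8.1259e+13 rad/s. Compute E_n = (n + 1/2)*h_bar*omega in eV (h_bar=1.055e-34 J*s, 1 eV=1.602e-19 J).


E = (n + 1/2) * h_bar * omega
= (5 + 0.5) * 1.055e-34 * 8.1259e+13
= 5.5 * 8.5728e-21
= 4.7151e-20 J
= 0.2943 eV

0.2943


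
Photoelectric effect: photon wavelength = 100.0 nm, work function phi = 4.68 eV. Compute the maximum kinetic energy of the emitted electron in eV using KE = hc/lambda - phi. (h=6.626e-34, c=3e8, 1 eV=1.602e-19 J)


E_photon = hc / lambda
= (6.626e-34)(3e8) / (100.0e-9)
= 1.9878e-18 J
= 12.4082 eV
KE = E_photon - phi
= 12.4082 - 4.68
= 7.7282 eV

7.7282


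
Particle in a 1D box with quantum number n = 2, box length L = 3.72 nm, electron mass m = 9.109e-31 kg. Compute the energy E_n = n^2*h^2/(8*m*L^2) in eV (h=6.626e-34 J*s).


E = n^2 * h^2 / (8 * m * L^2)
= 2^2 * (6.626e-34)^2 / (8 * 9.109e-31 * (3.72e-9)^2)
= 4 * 4.3904e-67 / (8 * 9.109e-31 * 1.3838e-17)
= 1.7415e-20 J
= 0.1087 eV

0.1087


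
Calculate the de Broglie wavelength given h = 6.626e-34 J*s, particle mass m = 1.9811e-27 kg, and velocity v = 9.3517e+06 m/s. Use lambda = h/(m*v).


lambda = h / (m * v)
= 6.626e-34 / (1.9811e-27 * 9.3517e+06)
= 6.626e-34 / 1.8527e-20
= 3.5765e-14 m

3.5765e-14


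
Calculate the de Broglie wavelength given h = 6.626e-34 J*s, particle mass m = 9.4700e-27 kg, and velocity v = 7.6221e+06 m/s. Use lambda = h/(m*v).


lambda = h / (m * v)
= 6.626e-34 / (9.4700e-27 * 7.6221e+06)
= 6.626e-34 / 7.2181e-20
= 9.1797e-15 m

9.1797e-15


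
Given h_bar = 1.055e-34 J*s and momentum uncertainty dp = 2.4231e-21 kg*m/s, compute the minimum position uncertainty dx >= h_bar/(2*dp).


dx = h_bar / (2 * dp)
= 1.055e-34 / (2 * 2.4231e-21)
= 1.055e-34 / 4.8462e-21
= 2.1770e-14 m

2.1770e-14
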